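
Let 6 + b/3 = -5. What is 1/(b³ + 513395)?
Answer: 1/477458 ≈ 2.0944e-6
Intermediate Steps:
b = -33 (b = -18 + 3*(-5) = -18 - 15 = -33)
1/(b³ + 513395) = 1/((-33)³ + 513395) = 1/(-35937 + 513395) = 1/477458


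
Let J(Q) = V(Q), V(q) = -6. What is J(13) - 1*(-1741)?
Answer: 1735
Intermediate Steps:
J(Q) = -6
J(13) - 1*(-1741) = -6 - 1*(-1741) = -6 + 1741 = 1735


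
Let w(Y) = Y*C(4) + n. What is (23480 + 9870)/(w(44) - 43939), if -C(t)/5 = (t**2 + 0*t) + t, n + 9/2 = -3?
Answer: -66700/96693 ≈ -0.68981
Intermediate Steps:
n = -15/2 (n = -9/2 - 3 = -15/2 ≈ -7.5000)
C(t) = -5*t - 5*t**2 (C(t) = -5*((t**2 + 0*t) + t) = -5*((t**2 + 0) + t) = -5*(t**2 + t) = -5*(t + t**2) = -5*t - 5*t**2)
w(Y) = -15/2 - 100*Y (w(Y) = Y*(-5*4*(1 + 4)) - 15/2 = Y*(-5*4*5) - 15/2 = Y*(-100) - 15/2 = -100*Y - 15/2 = -15/2 - 100*Y)
(23480 + 9870)/(w(44) - 43939) = (23480 + 9870)/((-15/2 - 100*44) - 43939) = 33350/((-15/2 - 4400) - 43939) = 33350/(-8815/2 - 43939) = 33350/(-96693/2) = 33350*(-2/96693) = -66700/96693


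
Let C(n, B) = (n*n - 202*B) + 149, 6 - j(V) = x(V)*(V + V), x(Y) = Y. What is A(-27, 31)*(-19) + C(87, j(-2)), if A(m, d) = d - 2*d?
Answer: 8711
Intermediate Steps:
A(m, d) = -d
j(V) = 6 - 2*V**2 (j(V) = 6 - V*(V + V) = 6 - V*2*V = 6 - 2*V**2)
C(n, B) = 149 + n**2 - 202*B (C(n, B) = (n**2 - 202*B) + 149 = 149 + n**2 - 202*B)
A(-27, 31)*(-19) + C(87, j(-2)) = -1*31*(-19) + (149 + 87**2 - 202*(6 - 2*(-2)**2)) = -31*(-19) + (149 + 7569 - 202*(6 - 2*4)) = 589 + (149 + 7569 - 202*(6 - 8)) = 589 + (149 + 7569 - 202*(-2)) = 589 + (149 + 7569 + 404) = 589 + 8122 = 8711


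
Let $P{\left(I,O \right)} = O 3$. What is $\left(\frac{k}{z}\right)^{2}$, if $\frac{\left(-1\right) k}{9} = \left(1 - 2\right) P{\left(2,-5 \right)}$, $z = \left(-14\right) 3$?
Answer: $\frac{2025}{196} \approx 10.332$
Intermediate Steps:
$P{\left(I,O \right)} = 3 O$
$z = -42$
$k = -135$ ($k = - 9 \left(1 - 2\right) 3 \left(-5\right) = - 9 \left(\left(-1\right) \left(-15\right)\right) = \left(-9\right) 15 = -135$)
$\left(\frac{k}{z}\right)^{2} = \left(- \frac{135}{-42}\right)^{2} = \left(\left(-135\right) \left(- \frac{1}{42}\right)\right)^{2} = \left(\frac{45}{14}\right)^{2} = \frac{2025}{196}$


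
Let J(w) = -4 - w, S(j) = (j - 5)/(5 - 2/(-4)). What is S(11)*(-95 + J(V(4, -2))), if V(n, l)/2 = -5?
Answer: -1068/11 ≈ -97.091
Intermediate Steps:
V(n, l) = -10 (V(n, l) = 2*(-5) = -10)
S(j) = -10/11 + 2*j/11 (S(j) = (-5 + j)/(5 - 2*(-1/4)) = (-5 + j)/(5 + 1/2) = (-5 + j)/(11/2) = (-5 + j)*(2/11) = -10/11 + 2*j/11)
S(11)*(-95 + J(V(4, -2))) = (-10/11 + (2/11)*11)*(-95 + (-4 - 1*(-10))) = (-10/11 + 2)*(-95 + (-4 + 10)) = 12*(-95 + 6)/11 = (12/11)*(-89) = -1068/11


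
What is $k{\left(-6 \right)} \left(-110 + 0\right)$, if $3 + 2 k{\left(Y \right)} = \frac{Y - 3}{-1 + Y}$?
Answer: $\frac{660}{7} \approx 94.286$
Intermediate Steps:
$k{\left(Y \right)} = - \frac{3}{2} + \frac{-3 + Y}{2 \left(-1 + Y\right)}$ ($k{\left(Y \right)} = - \frac{3}{2} + \frac{\left(Y - 3\right) \frac{1}{-1 + Y}}{2} = - \frac{3}{2} + \frac{\left(-3 + Y\right) \frac{1}{-1 + Y}}{2} = - \frac{3}{2} + \frac{\frac{1}{-1 + Y} \left(-3 + Y\right)}{2} = - \frac{3}{2} + \frac{-3 + Y}{2 \left(-1 + Y\right)}$)
$k{\left(-6 \right)} \left(-110 + 0\right) = \left(-1\right) \left(-6\right) \frac{1}{-1 - 6} \left(-110 + 0\right) = \left(-1\right) \left(-6\right) \frac{1}{-7} \left(-110\right) = \left(-1\right) \left(-6\right) \left(- \frac{1}{7}\right) \left(-110\right) = \left(- \frac{6}{7}\right) \left(-110\right) = \frac{660}{7}$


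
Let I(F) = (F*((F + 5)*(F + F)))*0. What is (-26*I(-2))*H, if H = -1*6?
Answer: 0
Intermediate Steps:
H = -6
I(F) = 0 (I(F) = (F*((5 + F)*(2*F)))*0 = (F*(2*F*(5 + F)))*0 = (2*F²*(5 + F))*0 = 0)
(-26*I(-2))*H = -26*0*(-6) = 0*(-6) = 0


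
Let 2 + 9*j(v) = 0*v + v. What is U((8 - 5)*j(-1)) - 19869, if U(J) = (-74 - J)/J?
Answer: -19796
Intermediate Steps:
j(v) = -2/9 + v/9 (j(v) = -2/9 + (0*v + v)/9 = -2/9 + (0 + v)/9 = -2/9 + v/9)
U(J) = (-74 - J)/J
U((8 - 5)*j(-1)) - 19869 = (-74 - (8 - 5)*(-2/9 + (⅑)*(-1)))/(((8 - 5)*(-2/9 + (⅑)*(-1)))) - 19869 = (-74 - 3*(-2/9 - ⅑))/((3*(-2/9 - ⅑))) - 19869 = (-74 - 3*(-1)/3)/((3*(-⅓))) - 19869 = (-74 - 1*(-1))/(-1) - 19869 = -(-74 + 1) - 19869 = -1*(-73) - 19869 = 73 - 19869 = -19796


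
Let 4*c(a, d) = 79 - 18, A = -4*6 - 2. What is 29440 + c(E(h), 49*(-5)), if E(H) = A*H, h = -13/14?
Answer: 117821/4 ≈ 29455.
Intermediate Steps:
h = -13/14 (h = -13*1/14 = -13/14 ≈ -0.92857)
A = -26 (A = -24 - 2 = -26)
E(H) = -26*H
c(a, d) = 61/4 (c(a, d) = (79 - 18)/4 = (1/4)*61 = 61/4)
29440 + c(E(h), 49*(-5)) = 29440 + 61/4 = 117821/4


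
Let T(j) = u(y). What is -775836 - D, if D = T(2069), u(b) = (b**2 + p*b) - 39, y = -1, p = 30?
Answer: -775768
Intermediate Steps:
u(b) = -39 + b**2 + 30*b (u(b) = (b**2 + 30*b) - 39 = -39 + b**2 + 30*b)
T(j) = -68 (T(j) = -39 + (-1)**2 + 30*(-1) = -39 + 1 - 30 = -68)
D = -68
-775836 - D = -775836 - 1*(-68) = -775836 + 68 = -775768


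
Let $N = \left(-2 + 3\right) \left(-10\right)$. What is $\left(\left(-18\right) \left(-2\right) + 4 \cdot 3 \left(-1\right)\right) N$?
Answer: $-240$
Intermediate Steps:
$N = -10$ ($N = 1 \left(-10\right) = -10$)
$\left(\left(-18\right) \left(-2\right) + 4 \cdot 3 \left(-1\right)\right) N = \left(\left(-18\right) \left(-2\right) + 4 \cdot 3 \left(-1\right)\right) \left(-10\right) = \left(36 + 12 \left(-1\right)\right) \left(-10\right) = \left(36 - 12\right) \left(-10\right) = 24 \left(-10\right) = -240$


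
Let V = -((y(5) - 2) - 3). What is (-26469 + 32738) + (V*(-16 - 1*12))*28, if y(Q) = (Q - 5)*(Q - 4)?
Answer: 2349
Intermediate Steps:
y(Q) = (-5 + Q)*(-4 + Q)
V = 5 (V = -(((20 + 5² - 9*5) - 2) - 3) = -(((20 + 25 - 45) - 2) - 3) = -((0 - 2) - 3) = -(-2 - 3) = -1*(-5) = 5)
(-26469 + 32738) + (V*(-16 - 1*12))*28 = (-26469 + 32738) + (5*(-16 - 1*12))*28 = 6269 + (5*(-16 - 12))*28 = 6269 + (5*(-28))*28 = 6269 - 140*28 = 6269 - 3920 = 2349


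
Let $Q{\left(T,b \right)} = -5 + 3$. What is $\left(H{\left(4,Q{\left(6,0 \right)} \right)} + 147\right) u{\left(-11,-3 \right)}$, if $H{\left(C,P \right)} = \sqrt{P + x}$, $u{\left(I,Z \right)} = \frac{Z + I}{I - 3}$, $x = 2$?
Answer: $147$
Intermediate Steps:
$u{\left(I,Z \right)} = \frac{I + Z}{-3 + I}$
$Q{\left(T,b \right)} = -2$
$H{\left(C,P \right)} = \sqrt{2 + P}$ ($H{\left(C,P \right)} = \sqrt{P + 2} = \sqrt{2 + P}$)
$\left(H{\left(4,Q{\left(6,0 \right)} \right)} + 147\right) u{\left(-11,-3 \right)} = \left(\sqrt{2 - 2} + 147\right) \frac{-11 - 3}{-3 - 11} = \left(\sqrt{0} + 147\right) \frac{1}{-14} \left(-14\right) = \left(0 + 147\right) \left(\left(- \frac{1}{14}\right) \left(-14\right)\right) = 147 \cdot 1 = 147$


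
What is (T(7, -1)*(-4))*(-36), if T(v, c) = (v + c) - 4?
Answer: 288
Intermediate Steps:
T(v, c) = -4 + c + v (T(v, c) = (c + v) - 4 = -4 + c + v)
(T(7, -1)*(-4))*(-36) = ((-4 - 1 + 7)*(-4))*(-36) = (2*(-4))*(-36) = -8*(-36) = 288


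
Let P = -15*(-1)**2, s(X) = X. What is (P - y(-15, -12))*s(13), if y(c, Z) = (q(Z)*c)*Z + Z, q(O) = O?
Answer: 28041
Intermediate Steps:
y(c, Z) = Z + c*Z**2 (y(c, Z) = (Z*c)*Z + Z = c*Z**2 + Z = Z + c*Z**2)
P = -15 (P = -15*1 = -15)
(P - y(-15, -12))*s(13) = (-15 - (-12)*(1 - 12*(-15)))*13 = (-15 - (-12)*(1 + 180))*13 = (-15 - (-12)*181)*13 = (-15 - 1*(-2172))*13 = (-15 + 2172)*13 = 2157*13 = 28041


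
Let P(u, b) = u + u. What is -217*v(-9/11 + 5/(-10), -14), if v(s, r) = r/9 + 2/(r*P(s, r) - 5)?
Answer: 113708/351 ≈ 323.95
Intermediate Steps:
P(u, b) = 2*u
v(s, r) = 2/(-5 + 2*r*s) + r/9 (v(s, r) = r/9 + 2/(r*(2*s) - 5) = r*(⅑) + 2/(2*r*s - 5) = r/9 + 2/(-5 + 2*r*s) = 2/(-5 + 2*r*s) + r/9)
-217*v(-9/11 + 5/(-10), -14) = -217*(18 - 5*(-14) + 2*(-9/11 + 5/(-10))*(-14)²)/(9*(-5 + 2*(-14)*(-9/11 + 5/(-10)))) = -217*(18 + 70 + 2*(-9*1/11 + 5*(-⅒))*196)/(9*(-5 + 2*(-14)*(-9*1/11 + 5*(-⅒)))) = -217*(18 + 70 + 2*(-9/11 - ½)*196)/(9*(-5 + 2*(-14)*(-9/11 - ½))) = -217*(18 + 70 + 2*(-29/22)*196)/(9*(-5 + 2*(-14)*(-29/22))) = -217*(18 + 70 - 5684/11)/(9*(-5 + 406/11)) = -217*(-4716)/(9*351/11*11) = -217*11*(-4716)/(9*351*11) = -217*(-524/351) = 113708/351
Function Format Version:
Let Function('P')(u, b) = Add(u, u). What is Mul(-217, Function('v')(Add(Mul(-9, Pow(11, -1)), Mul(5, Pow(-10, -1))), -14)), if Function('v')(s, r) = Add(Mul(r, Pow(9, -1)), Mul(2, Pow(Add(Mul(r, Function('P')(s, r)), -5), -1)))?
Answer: Rational(113708, 351) ≈ 323.95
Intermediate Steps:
Function('P')(u, b) = Mul(2, u)
Function('v')(s, r) = Add(Mul(2, Pow(Add(-5, Mul(2, r, s)), -1)), Mul(Rational(1, 9), r)) (Function('v')(s, r) = Add(Mul(r, Pow(9, -1)), Mul(2, Pow(Add(Mul(r, Mul(2, s)), -5), -1))) = Add(Mul(r, Rational(1, 9)), Mul(2, Pow(Add(Mul(2, r, s), -5), -1))) = Add(Mul(Rational(1, 9), r), Mul(2, Pow(Add(-5, Mul(2, r, s)), -1))) = Add(Mul(2, Pow(Add(-5, Mul(2, r, s)), -1)), Mul(Rational(1, 9), r)))
Mul(-217, Function('v')(Add(Mul(-9, Pow(11, -1)), Mul(5, Pow(-10, -1))), -14)) = Mul(-217, Mul(Rational(1, 9), Pow(Add(-5, Mul(2, -14, Add(Mul(-9, Pow(11, -1)), Mul(5, Pow(-10, -1))))), -1), Add(18, Mul(-5, -14), Mul(2, Add(Mul(-9, Pow(11, -1)), Mul(5, Pow(-10, -1))), Pow(-14, 2))))) = Mul(-217, Mul(Rational(1, 9), Pow(Add(-5, Mul(2, -14, Add(Mul(-9, Rational(1, 11)), Mul(5, Rational(-1, 10))))), -1), Add(18, 70, Mul(2, Add(Mul(-9, Rational(1, 11)), Mul(5, Rational(-1, 10))), 196)))) = Mul(-217, Mul(Rational(1, 9), Pow(Add(-5, Mul(2, -14, Add(Rational(-9, 11), Rational(-1, 2)))), -1), Add(18, 70, Mul(2, Add(Rational(-9, 11), Rational(-1, 2)), 196)))) = Mul(-217, Mul(Rational(1, 9), Pow(Add(-5, Mul(2, -14, Rational(-29, 22))), -1), Add(18, 70, Mul(2, Rational(-29, 22), 196)))) = Mul(-217, Mul(Rational(1, 9), Pow(Add(-5, Rational(406, 11)), -1), Add(18, 70, Rational(-5684, 11)))) = Mul(-217, Mul(Rational(1, 9), Pow(Rational(351, 11), -1), Rational(-4716, 11))) = Mul(-217, Mul(Rational(1, 9), Rational(11, 351), Rational(-4716, 11))) = Mul(-217, Rational(-524, 351)) = Rational(113708, 351)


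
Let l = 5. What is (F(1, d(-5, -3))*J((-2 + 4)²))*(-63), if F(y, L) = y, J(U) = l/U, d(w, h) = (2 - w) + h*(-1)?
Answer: -315/4 ≈ -78.750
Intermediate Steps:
d(w, h) = 2 - h - w (d(w, h) = (2 - w) - h = 2 - h - w)
J(U) = 5/U
(F(1, d(-5, -3))*J((-2 + 4)²))*(-63) = (1*(5/((-2 + 4)²)))*(-63) = (1*(5/(2²)))*(-63) = (1*(5/4))*(-63) = (5/4)*(-63) = -315/4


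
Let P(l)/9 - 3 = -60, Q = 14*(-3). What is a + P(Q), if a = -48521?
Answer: -49034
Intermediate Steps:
Q = -42
P(l) = -513 (P(l) = 27 + 9*(-60) = 27 - 540 = -513)
a + P(Q) = -48521 - 513 = -49034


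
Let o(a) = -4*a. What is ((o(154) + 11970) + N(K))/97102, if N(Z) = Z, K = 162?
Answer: 5758/48551 ≈ 0.11860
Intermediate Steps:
((o(154) + 11970) + N(K))/97102 = ((-4*154 + 11970) + 162)/97102 = ((-616 + 11970) + 162)*(1/97102) = (11354 + 162)*(1/97102) = 11516*(1/97102) = 5758/48551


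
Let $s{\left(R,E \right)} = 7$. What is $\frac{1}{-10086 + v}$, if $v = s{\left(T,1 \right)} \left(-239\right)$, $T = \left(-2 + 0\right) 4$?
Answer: $- \frac{1}{11759} \approx -8.5041 \cdot 10^{-5}$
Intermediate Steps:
$T = -8$ ($T = \left(-2\right) 4 = -8$)
$v = -1673$ ($v = 7 \left(-239\right) = -1673$)
$\frac{1}{-10086 + v} = \frac{1}{-10086 - 1673} = \frac{1}{-11759} = - \frac{1}{11759}$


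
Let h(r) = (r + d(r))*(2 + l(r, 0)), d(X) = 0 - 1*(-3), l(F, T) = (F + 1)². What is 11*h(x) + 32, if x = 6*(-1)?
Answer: -859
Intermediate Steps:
l(F, T) = (1 + F)²
d(X) = 3 (d(X) = 0 + 3 = 3)
x = -6
h(r) = (2 + (1 + r)²)*(3 + r) (h(r) = (r + 3)*(2 + (1 + r)²) = (3 + r)*(2 + (1 + r)²) = (2 + (1 + r)²)*(3 + r))
11*h(x) + 32 = 11*(9 + (-6)³ + 5*(-6)² + 9*(-6)) + 32 = 11*(9 - 216 + 5*36 - 54) + 32 = 11*(9 - 216 + 180 - 54) + 32 = 11*(-81) + 32 = -891 + 32 = -859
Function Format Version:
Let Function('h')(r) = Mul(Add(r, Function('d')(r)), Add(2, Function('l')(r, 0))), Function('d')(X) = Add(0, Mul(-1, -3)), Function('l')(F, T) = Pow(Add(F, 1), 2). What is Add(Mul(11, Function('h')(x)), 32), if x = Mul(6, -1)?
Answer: -859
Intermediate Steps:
Function('l')(F, T) = Pow(Add(1, F), 2)
Function('d')(X) = 3 (Function('d')(X) = Add(0, 3) = 3)
x = -6
Function('h')(r) = Mul(Add(2, Pow(Add(1, r), 2)), Add(3, r)) (Function('h')(r) = Mul(Add(r, 3), Add(2, Pow(Add(1, r), 2))) = Mul(Add(3, r), Add(2, Pow(Add(1, r), 2))) = Mul(Add(2, Pow(Add(1, r), 2)), Add(3, r)))
Add(Mul(11, Function('h')(x)), 32) = Add(Mul(11, Add(9, Pow(-6, 3), Mul(5, Pow(-6, 2)), Mul(9, -6))), 32) = Add(Mul(11, Add(9, -216, Mul(5, 36), -54)), 32) = Add(Mul(11, Add(9, -216, 180, -54)), 32) = Add(Mul(11, -81), 32) = Add(-891, 32) = -859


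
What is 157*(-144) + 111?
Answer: -22497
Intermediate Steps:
157*(-144) + 111 = -22608 + 111 = -22497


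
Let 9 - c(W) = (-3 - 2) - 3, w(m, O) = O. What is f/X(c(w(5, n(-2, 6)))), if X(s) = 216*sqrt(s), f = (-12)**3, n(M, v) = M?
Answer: -8*sqrt(17)/17 ≈ -1.9403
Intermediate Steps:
f = -1728
c(W) = 17 (c(W) = 9 - ((-3 - 2) - 3) = 9 - (-5 - 3) = 9 - 1*(-8) = 9 + 8 = 17)
f/X(c(w(5, n(-2, 6)))) = -1728*sqrt(17)/3672 = -8*sqrt(17)/17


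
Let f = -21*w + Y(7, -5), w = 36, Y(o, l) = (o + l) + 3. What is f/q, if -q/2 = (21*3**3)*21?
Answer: 751/23814 ≈ 0.031536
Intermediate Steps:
Y(o, l) = 3 + l + o (Y(o, l) = (l + o) + 3 = 3 + l + o)
f = -751 (f = -21*36 + (3 - 5 + 7) = -756 + 5 = -751)
q = -23814 (q = -2*21*3**3*21 = -2*21*27*21 = -1134*21 = -2*11907 = -23814)
f/q = -751/(-23814) = -751*(-1/23814) = 751/23814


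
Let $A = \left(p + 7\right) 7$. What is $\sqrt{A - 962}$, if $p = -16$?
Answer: $5 i \sqrt{41} \approx 32.016 i$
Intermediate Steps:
$A = -63$ ($A = \left(-16 + 7\right) 7 = \left(-9\right) 7 = -63$)
$\sqrt{A - 962} = \sqrt{-63 - 962} = \sqrt{-1025} = 5 i \sqrt{41}$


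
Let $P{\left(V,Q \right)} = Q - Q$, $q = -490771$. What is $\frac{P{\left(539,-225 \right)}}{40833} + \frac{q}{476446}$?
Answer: $- \frac{490771}{476446} \approx -1.0301$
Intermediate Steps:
$P{\left(V,Q \right)} = 0$
$\frac{P{\left(539,-225 \right)}}{40833} + \frac{q}{476446} = \frac{0}{40833} - \frac{490771}{476446} = 0 \cdot \frac{1}{40833} - \frac{490771}{476446} = 0 - \frac{490771}{476446} = - \frac{490771}{476446}$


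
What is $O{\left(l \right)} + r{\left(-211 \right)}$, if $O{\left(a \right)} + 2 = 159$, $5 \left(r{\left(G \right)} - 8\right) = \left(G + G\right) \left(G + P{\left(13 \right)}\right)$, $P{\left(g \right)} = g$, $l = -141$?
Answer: $\frac{84381}{5} \approx 16876.0$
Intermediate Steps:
$r{\left(G \right)} = 8 + \frac{2 G \left(13 + G\right)}{5}$ ($r{\left(G \right)} = 8 + \frac{\left(G + G\right) \left(G + 13\right)}{5} = 8 + \frac{2 G \left(13 + G\right)}{5}$)
$O{\left(a \right)} = 157$ ($O{\left(a \right)} = -2 + 159 = 157$)
$O{\left(l \right)} + r{\left(-211 \right)} = 157 + \left(8 + \frac{2 \left(-211\right)^{2}}{5} + \frac{26}{5} \left(-211\right)\right) = 157 + \left(8 + \frac{2}{5} \cdot 44521 - \frac{5486}{5}\right) = 157 + \left(8 + \frac{89042}{5} - \frac{5486}{5}\right) = 157 + \frac{83596}{5} = \frac{84381}{5}$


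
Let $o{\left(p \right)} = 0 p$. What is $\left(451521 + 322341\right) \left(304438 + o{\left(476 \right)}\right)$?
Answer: $235592999556$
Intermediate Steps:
$o{\left(p \right)} = 0$
$\left(451521 + 322341\right) \left(304438 + o{\left(476 \right)}\right) = \left(451521 + 322341\right) \left(304438 + 0\right) = 773862 \cdot 304438 = 235592999556$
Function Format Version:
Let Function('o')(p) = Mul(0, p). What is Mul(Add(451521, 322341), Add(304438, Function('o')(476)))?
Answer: 235592999556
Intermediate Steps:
Function('o')(p) = 0
Mul(Add(451521, 322341), Add(304438, Function('o')(476))) = Mul(Add(451521, 322341), Add(304438, 0)) = Mul(773862, 304438) = 235592999556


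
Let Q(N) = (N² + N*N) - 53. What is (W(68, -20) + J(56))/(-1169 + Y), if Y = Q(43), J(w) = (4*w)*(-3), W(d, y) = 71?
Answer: -601/2476 ≈ -0.24273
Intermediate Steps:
J(w) = -12*w
Q(N) = -53 + 2*N² (Q(N) = (N² + N²) - 53 = 2*N² - 53 = -53 + 2*N²)
Y = 3645 (Y = -53 + 2*43² = -53 + 2*1849 = -53 + 3698 = 3645)
(W(68, -20) + J(56))/(-1169 + Y) = (71 - 12*56)/(-1169 + 3645) = (71 - 672)/2476 = -601*1/2476 = -601/2476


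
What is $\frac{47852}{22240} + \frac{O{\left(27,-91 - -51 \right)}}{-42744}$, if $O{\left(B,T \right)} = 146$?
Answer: $\frac{63816839}{29707080} \approx 2.1482$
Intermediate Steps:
$\frac{47852}{22240} + \frac{O{\left(27,-91 - -51 \right)}}{-42744} = \frac{47852}{22240} + \frac{146}{-42744} = 47852 \cdot \frac{1}{22240} + 146 \left(- \frac{1}{42744}\right) = \frac{11963}{5560} - \frac{73}{21372} = \frac{63816839}{29707080}$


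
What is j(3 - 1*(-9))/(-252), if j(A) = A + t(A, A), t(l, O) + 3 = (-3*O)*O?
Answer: 47/28 ≈ 1.6786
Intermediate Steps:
t(l, O) = -3 - 3*O**2 (t(l, O) = -3 + (-3*O)*O = -3 - 3*O**2)
j(A) = -3 + A - 3*A**2 (j(A) = A + (-3 - 3*A**2) = -3 + A - 3*A**2)
j(3 - 1*(-9))/(-252) = (-3 + (3 - 1*(-9)) - 3*(3 - 1*(-9))**2)/(-252) = (-3 + (3 + 9) - 3*(3 + 9)**2)*(-1/252) = (-3 + 12 - 3*12**2)*(-1/252) = (-3 + 12 - 3*144)*(-1/252) = (-3 + 12 - 432)*(-1/252) = -423*(-1/252) = 47/28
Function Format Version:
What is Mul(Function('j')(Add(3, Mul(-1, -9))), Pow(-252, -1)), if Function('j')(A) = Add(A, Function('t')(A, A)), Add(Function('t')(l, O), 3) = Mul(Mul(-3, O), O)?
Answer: Rational(47, 28) ≈ 1.6786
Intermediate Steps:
Function('t')(l, O) = Add(-3, Mul(-3, Pow(O, 2))) (Function('t')(l, O) = Add(-3, Mul(Mul(-3, O), O)) = Add(-3, Mul(-3, Pow(O, 2))))
Function('j')(A) = Add(-3, A, Mul(-3, Pow(A, 2))) (Function('j')(A) = Add(A, Add(-3, Mul(-3, Pow(A, 2)))) = Add(-3, A, Mul(-3, Pow(A, 2))))
Mul(Function('j')(Add(3, Mul(-1, -9))), Pow(-252, -1)) = Mul(Add(-3, Add(3, Mul(-1, -9)), Mul(-3, Pow(Add(3, Mul(-1, -9)), 2))), Pow(-252, -1)) = Mul(Add(-3, Add(3, 9), Mul(-3, Pow(Add(3, 9), 2))), Rational(-1, 252)) = Mul(Add(-3, 12, Mul(-3, Pow(12, 2))), Rational(-1, 252)) = Mul(Add(-3, 12, Mul(-3, 144)), Rational(-1, 252)) = Mul(Add(-3, 12, -432), Rational(-1, 252)) = Mul(-423, Rational(-1, 252)) = Rational(47, 28)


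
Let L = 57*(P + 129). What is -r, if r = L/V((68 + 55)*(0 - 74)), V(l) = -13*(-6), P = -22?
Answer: -2033/26 ≈ -78.192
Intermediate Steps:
L = 6099 (L = 57*(-22 + 129) = 57*107 = 6099)
V(l) = 78
r = 2033/26 (r = 6099/78 = 6099*(1/78) = 2033/26 ≈ 78.192)
-r = -1*2033/26 = -2033/26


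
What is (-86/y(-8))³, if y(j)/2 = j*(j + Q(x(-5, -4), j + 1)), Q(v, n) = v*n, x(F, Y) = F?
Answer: 79507/10077696 ≈ 0.0078894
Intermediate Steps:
Q(v, n) = n*v
y(j) = 2*j*(-5 - 4*j) (y(j) = 2*(j*(j + (j + 1)*(-5))) = 2*(j*(j + (1 + j)*(-5))) = 2*(j*(j + (-5 - 5*j))) = 2*(j*(-5 - 4*j)) = 2*j*(-5 - 4*j))
(-86/y(-8))³ = (-86*(-1/(16*(-5 - 4*(-8)))))³ = (-86*(-1/(16*(-5 + 32))))³ = (-86/(2*(-8)*27))³ = (-86/(-432))³ = (-86*(-1/432))³ = (43/216)³ = 79507/10077696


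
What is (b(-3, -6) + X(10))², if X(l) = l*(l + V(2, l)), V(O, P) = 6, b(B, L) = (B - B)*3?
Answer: 25600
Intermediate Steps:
b(B, L) = 0 (b(B, L) = 0*3 = 0)
X(l) = l*(6 + l) (X(l) = l*(l + 6) = l*(6 + l))
(b(-3, -6) + X(10))² = (0 + 10*(6 + 10))² = (0 + 10*16)² = (0 + 160)² = 160² = 25600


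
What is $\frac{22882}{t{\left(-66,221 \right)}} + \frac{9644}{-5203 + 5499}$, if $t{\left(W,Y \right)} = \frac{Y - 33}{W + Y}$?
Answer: $\frac{32863726}{1739} \approx 18898.0$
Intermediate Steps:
$t{\left(W,Y \right)} = \frac{-33 + Y}{W + Y}$
$\frac{22882}{t{\left(-66,221 \right)}} + \frac{9644}{-5203 + 5499} = \frac{22882}{\frac{1}{-66 + 221} \left(-33 + 221\right)} + \frac{9644}{-5203 + 5499} = \frac{22882}{\frac{1}{155} \cdot 188} + \frac{9644}{296} = \frac{22882}{\frac{1}{155} \cdot 188} + 9644 \cdot \frac{1}{296} = \frac{22882}{\frac{188}{155}} + \frac{2411}{74} = 22882 \cdot \frac{155}{188} + \frac{2411}{74} = \frac{1773355}{94} + \frac{2411}{74} = \frac{32863726}{1739}$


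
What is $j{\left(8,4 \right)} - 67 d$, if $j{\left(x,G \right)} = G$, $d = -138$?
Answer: $9250$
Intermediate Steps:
$j{\left(8,4 \right)} - 67 d = 4 - -9246 = 4 + 9246 = 9250$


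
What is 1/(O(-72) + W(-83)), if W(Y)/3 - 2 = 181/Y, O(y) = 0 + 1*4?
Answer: 83/287 ≈ 0.28920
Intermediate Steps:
O(y) = 4 (O(y) = 0 + 4 = 4)
W(Y) = 6 + 543/Y (W(Y) = 6 + 3*(181/Y) = 6 + 543/Y)
1/(O(-72) + W(-83)) = 1/(4 + (6 + 543/(-83))) = 1/(4 + (6 + 543*(-1/83))) = 1/(4 + (6 - 543/83)) = 1/(4 - 45/83) = 1/(287/83) = 83/287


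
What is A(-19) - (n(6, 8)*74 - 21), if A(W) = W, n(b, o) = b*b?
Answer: -2662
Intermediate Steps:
n(b, o) = b²
A(-19) - (n(6, 8)*74 - 21) = -19 - (6²*74 - 21) = -19 - (36*74 - 21) = -19 - (2664 - 21) = -19 - 1*2643 = -19 - 2643 = -2662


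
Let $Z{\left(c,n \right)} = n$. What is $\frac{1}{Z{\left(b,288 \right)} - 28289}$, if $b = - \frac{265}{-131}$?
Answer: $- \frac{1}{28001} \approx -3.5713 \cdot 10^{-5}$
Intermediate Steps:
$b = \frac{265}{131}$ ($b = \left(-265\right) \left(- \frac{1}{131}\right) = \frac{265}{131} \approx 2.0229$)
$\frac{1}{Z{\left(b,288 \right)} - 28289} = \frac{1}{288 - 28289} = \frac{1}{-28001} = - \frac{1}{28001}$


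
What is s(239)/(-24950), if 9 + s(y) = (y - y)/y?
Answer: 9/24950 ≈ 0.00036072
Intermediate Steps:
s(y) = -9 (s(y) = -9 + (y - y)/y = -9 + 0/y = -9 + 0 = -9)
s(239)/(-24950) = -9/(-24950) = -9*(-1/24950) = 9/24950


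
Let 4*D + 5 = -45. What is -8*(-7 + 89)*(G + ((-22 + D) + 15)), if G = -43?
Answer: 41000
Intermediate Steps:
D = -25/2 (D = -5/4 + (¼)*(-45) = -5/4 - 45/4 = -25/2 ≈ -12.500)
-8*(-7 + 89)*(G + ((-22 + D) + 15)) = -8*(-7 + 89)*(-43 + ((-22 - 25/2) + 15)) = -656*(-43 + (-69/2 + 15)) = -656*(-43 - 39/2) = -656*(-125)/2 = -8*(-5125) = 41000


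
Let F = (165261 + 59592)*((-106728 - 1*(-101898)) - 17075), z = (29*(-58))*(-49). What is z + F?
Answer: -4925322547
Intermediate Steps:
z = 82418 (z = -1682*(-49) = 82418)
F = -4925404965 (F = 224853*((-106728 + 101898) - 17075) = 224853*(-4830 - 17075) = 224853*(-21905) = -4925404965)
z + F = 82418 - 4925404965 = -4925322547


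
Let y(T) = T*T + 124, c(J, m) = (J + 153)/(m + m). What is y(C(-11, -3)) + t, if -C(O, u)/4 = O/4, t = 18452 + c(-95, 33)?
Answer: 617030/33 ≈ 18698.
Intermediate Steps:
c(J, m) = (153 + J)/(2*m) (c(J, m) = (153 + J)/((2*m)) = (153 + J)*(1/(2*m)) = (153 + J)/(2*m))
t = 608945/33 (t = 18452 + (1/2)*(153 - 95)/33 = 18452 + (1/2)*(1/33)*58 = 18452 + 29/33 = 608945/33 ≈ 18453.)
C(O, u) = -O (C(O, u) = -4*O/4 = -O)
y(T) = 124 + T**2 (y(T) = T**2 + 124 = 124 + T**2)
y(C(-11, -3)) + t = (124 + (-1*(-11))**2) + 608945/33 = (124 + 11**2) + 608945/33 = (124 + 121) + 608945/33 = 245 + 608945/33 = 617030/33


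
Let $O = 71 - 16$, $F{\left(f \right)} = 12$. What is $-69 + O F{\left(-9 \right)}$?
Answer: $591$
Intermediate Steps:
$O = 55$
$-69 + O F{\left(-9 \right)} = -69 + 55 \cdot 12 = -69 + 660 = 591$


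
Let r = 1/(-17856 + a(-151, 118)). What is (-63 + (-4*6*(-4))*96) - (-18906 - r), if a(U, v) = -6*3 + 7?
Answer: 501330152/17867 ≈ 28059.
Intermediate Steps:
a(U, v) = -11 (a(U, v) = -18 + 7 = -11)
r = -1/17867 (r = 1/(-17856 - 11) = 1/(-17867) = -1/17867 ≈ -5.5969e-5)
(-63 + (-4*6*(-4))*96) - (-18906 - r) = (-63 + (-4*6*(-4))*96) - (-18906 - 1*(-1/17867)) = (-63 - 24*(-4)*96) - (-18906 + 1/17867) = (-63 + 96*96) - 1*(-337793501/17867) = (-63 + 9216) + 337793501/17867 = 9153 + 337793501/17867 = 501330152/17867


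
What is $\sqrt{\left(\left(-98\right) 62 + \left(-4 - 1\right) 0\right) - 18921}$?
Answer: $i \sqrt{24997} \approx 158.1 i$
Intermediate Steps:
$\sqrt{\left(\left(-98\right) 62 + \left(-4 - 1\right) 0\right) - 18921} = \sqrt{\left(-6076 - 0\right) - 18921} = \sqrt{\left(-6076 + 0\right) - 18921} = \sqrt{-6076 - 18921} = \sqrt{-24997} = i \sqrt{24997}$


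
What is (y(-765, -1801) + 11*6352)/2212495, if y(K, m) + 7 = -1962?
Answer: 67903/2212495 ≈ 0.030691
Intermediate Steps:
y(K, m) = -1969 (y(K, m) = -7 - 1962 = -1969)
(y(-765, -1801) + 11*6352)/2212495 = (-1969 + 11*6352)/2212495 = (-1969 + 69872)*(1/2212495) = 67903*(1/2212495) = 67903/2212495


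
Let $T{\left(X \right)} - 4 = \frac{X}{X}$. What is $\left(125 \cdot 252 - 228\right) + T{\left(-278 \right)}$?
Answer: $31277$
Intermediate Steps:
$T{\left(X \right)} = 5$ ($T{\left(X \right)} = 4 + \frac{X}{X} = 4 + 1 = 5$)
$\left(125 \cdot 252 - 228\right) + T{\left(-278 \right)} = \left(125 \cdot 252 - 228\right) + 5 = \left(31500 - 228\right) + 5 = 31272 + 5 = 31277$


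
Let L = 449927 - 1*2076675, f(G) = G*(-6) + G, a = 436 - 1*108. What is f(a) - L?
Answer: 1625108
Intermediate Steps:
a = 328 (a = 436 - 108 = 328)
f(G) = -5*G (f(G) = -6*G + G = -5*G)
L = -1626748 (L = 449927 - 2076675 = -1626748)
f(a) - L = -5*328 - 1*(-1626748) = -1640 + 1626748 = 1625108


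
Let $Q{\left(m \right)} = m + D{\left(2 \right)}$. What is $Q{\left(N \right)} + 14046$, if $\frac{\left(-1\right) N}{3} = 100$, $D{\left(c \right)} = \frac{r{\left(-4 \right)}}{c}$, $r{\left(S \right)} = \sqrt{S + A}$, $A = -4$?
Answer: $13746 + i \sqrt{2} \approx 13746.0 + 1.4142 i$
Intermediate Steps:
$r{\left(S \right)} = \sqrt{-4 + S}$ ($r{\left(S \right)} = \sqrt{S - 4} = \sqrt{-4 + S}$)
$D{\left(c \right)} = \frac{2 i \sqrt{2}}{c}$ ($D{\left(c \right)} = \frac{\sqrt{-4 - 4}}{c} = \frac{\sqrt{-8}}{c} = \frac{2 i \sqrt{2}}{c}$)
$N = -300$ ($N = \left(-3\right) 100 = -300$)
$Q{\left(m \right)} = m + i \sqrt{2}$ ($Q{\left(m \right)} = m + \frac{2 i \sqrt{2}}{2} = m + 2 i \sqrt{2} \cdot \frac{1}{2} = m + i \sqrt{2}$)
$Q{\left(N \right)} + 14046 = \left(-300 + i \sqrt{2}\right) + 14046 = 13746 + i \sqrt{2}$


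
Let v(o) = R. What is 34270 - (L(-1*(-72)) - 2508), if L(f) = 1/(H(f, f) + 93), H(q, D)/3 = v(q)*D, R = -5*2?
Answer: 76020127/2067 ≈ 36778.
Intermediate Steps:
R = -10
v(o) = -10
H(q, D) = -30*D (H(q, D) = 3*(-10*D) = -30*D)
L(f) = 1/(93 - 30*f) (L(f) = 1/(-30*f + 93) = 1/(93 - 30*f))
34270 - (L(-1*(-72)) - 2508) = 34270 - (1/(3*(31 - (-10)*(-72))) - 2508) = 34270 - (1/(3*(31 - 10*72)) - 2508) = 34270 - (1/(3*(31 - 720)) - 2508) = 34270 - ((⅓)/(-689) - 2508) = 34270 - ((⅓)*(-1/689) - 2508) = 34270 - (-1/2067 - 2508) = 34270 - 1*(-5184037/2067) = 34270 + 5184037/2067 = 76020127/2067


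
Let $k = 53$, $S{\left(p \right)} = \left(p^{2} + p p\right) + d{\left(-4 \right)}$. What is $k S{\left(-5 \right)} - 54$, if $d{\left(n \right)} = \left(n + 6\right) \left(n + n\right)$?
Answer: $1748$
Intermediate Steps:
$d{\left(n \right)} = 2 n \left(6 + n\right)$ ($d{\left(n \right)} = \left(6 + n\right) 2 n = 2 n \left(6 + n\right)$)
$S{\left(p \right)} = -16 + 2 p^{2}$ ($S{\left(p \right)} = \left(p^{2} + p p\right) + 2 \left(-4\right) \left(6 - 4\right) = \left(p^{2} + p^{2}\right) + 2 \left(-4\right) 2 = 2 p^{2} - 16 = -16 + 2 p^{2}$)
$k S{\left(-5 \right)} - 54 = 53 \left(-16 + 2 \left(-5\right)^{2}\right) - 54 = 53 \left(-16 + 2 \cdot 25\right) - 54 = 53 \left(-16 + 50\right) - 54 = 53 \cdot 34 - 54 = 1802 - 54 = 1748$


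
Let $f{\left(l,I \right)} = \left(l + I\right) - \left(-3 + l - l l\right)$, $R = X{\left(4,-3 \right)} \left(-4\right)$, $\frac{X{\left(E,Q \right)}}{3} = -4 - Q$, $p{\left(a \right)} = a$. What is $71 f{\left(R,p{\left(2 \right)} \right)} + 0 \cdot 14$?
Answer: $10579$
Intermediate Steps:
$X{\left(E,Q \right)} = -12 - 3 Q$ ($X{\left(E,Q \right)} = 3 \left(-4 - Q\right) = -12 - 3 Q$)
$R = 12$ ($R = \left(-12 - -9\right) \left(-4\right) = \left(-12 + 9\right) \left(-4\right) = \left(-3\right) \left(-4\right) = 12$)
$f{\left(l,I \right)} = 3 + I + l^{2}$ ($f{\left(l,I \right)} = \left(I + l\right) - \left(-3 + l - l^{2}\right) = \left(I + l\right) + \left(3 + l^{2} - l\right) = 3 + I + l^{2}$)
$71 f{\left(R,p{\left(2 \right)} \right)} + 0 \cdot 14 = 71 \left(3 + 2 + 12^{2}\right) + 0 \cdot 14 = 71 \left(3 + 2 + 144\right) + 0 = 71 \cdot 149 + 0 = 10579 + 0 = 10579$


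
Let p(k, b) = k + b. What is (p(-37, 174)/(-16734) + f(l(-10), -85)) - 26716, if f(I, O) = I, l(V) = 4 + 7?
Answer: -446881607/16734 ≈ -26705.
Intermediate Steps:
p(k, b) = b + k
l(V) = 11
(p(-37, 174)/(-16734) + f(l(-10), -85)) - 26716 = ((174 - 37)/(-16734) + 11) - 26716 = (137*(-1/16734) + 11) - 26716 = (-137/16734 + 11) - 26716 = 183937/16734 - 26716 = -446881607/16734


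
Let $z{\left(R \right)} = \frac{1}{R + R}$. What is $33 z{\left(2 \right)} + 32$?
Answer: $\frac{161}{4} \approx 40.25$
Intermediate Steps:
$z{\left(R \right)} = \frac{1}{2 R}$
$33 z{\left(2 \right)} + 32 = 33 \frac{1}{2 \cdot 2} + 32 = 33 \cdot \frac{1}{2} \cdot \frac{1}{2} + 32 = 33 \cdot \frac{1}{4} + 32 = \frac{33}{4} + 32 = \frac{161}{4}$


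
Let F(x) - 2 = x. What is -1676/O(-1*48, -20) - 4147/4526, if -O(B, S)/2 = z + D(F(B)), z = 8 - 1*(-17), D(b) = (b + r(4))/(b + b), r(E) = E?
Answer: 169612111/5299946 ≈ 32.003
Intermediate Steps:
F(x) = 2 + x
D(b) = (4 + b)/(2*b) (D(b) = (b + 4)/(b + b) = (4 + b)/((2*b)) = (4 + b)*(1/(2*b)) = (4 + b)/(2*b))
z = 25 (z = 8 + 17 = 25)
O(B, S) = -50 - (6 + B)/(2 + B) (O(B, S) = -2*(25 + (4 + (2 + B))/(2*(2 + B))) = -2*(25 + (6 + B)/(2*(2 + B))) = -50 - (6 + B)/(2 + B))
-1676/O(-1*48, -20) - 4147/4526 = -1676*(2 - 1*48)/(-106 - (-51)*48) - 4147/4526 = -1676*(2 - 48)/(-106 - 51*(-48)) - 4147*1/4526 = -1676*(-46/(-106 + 2448)) - 4147/4526 = -1676/((-1/46*2342)) - 4147/4526 = -1676/(-1171/23) - 4147/4526 = -1676*(-23/1171) - 4147/4526 = 38548/1171 - 4147/4526 = 169612111/5299946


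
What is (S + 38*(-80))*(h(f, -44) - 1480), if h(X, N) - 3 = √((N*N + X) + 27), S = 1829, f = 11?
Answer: 1788647 - 1211*√1974 ≈ 1.7348e+6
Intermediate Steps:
h(X, N) = 3 + √(27 + X + N²) (h(X, N) = 3 + √((N*N + X) + 27) = 3 + √((N² + X) + 27) = 3 + √((X + N²) + 27) = 3 + √(27 + X + N²))
(S + 38*(-80))*(h(f, -44) - 1480) = (1829 + 38*(-80))*((3 + √(27 + 11 + (-44)²)) - 1480) = (1829 - 3040)*((3 + √(27 + 11 + 1936)) - 1480) = -1211*((3 + √1974) - 1480) = -1211*(-1477 + √1974) = 1788647 - 1211*√1974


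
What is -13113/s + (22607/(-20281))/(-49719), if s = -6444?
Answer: 1469183650435/721979343924 ≈ 2.0349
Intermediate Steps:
-13113/s + (22607/(-20281))/(-49719) = -13113/(-6444) + (22607/(-20281))/(-49719) = -13113*(-1/6444) + (22607*(-1/20281))*(-1/49719) = 1457/716 - 22607/20281*(-1/49719) = 1457/716 + 22607/1008351039 = 1469183650435/721979343924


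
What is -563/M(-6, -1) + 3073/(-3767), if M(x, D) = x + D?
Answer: 2099310/26369 ≈ 79.613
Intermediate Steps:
M(x, D) = D + x
-563/M(-6, -1) + 3073/(-3767) = -563/(-1 - 6) + 3073/(-3767) = -563/(-7) + 3073*(-1/3767) = -563*(-⅐) - 3073/3767 = 563/7 - 3073/3767 = 2099310/26369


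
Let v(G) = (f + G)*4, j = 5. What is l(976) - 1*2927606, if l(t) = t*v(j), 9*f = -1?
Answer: -26176678/9 ≈ -2.9085e+6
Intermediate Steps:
f = -⅑ (f = (⅑)*(-1) = -⅑ ≈ -0.11111)
v(G) = -4/9 + 4*G (v(G) = (-⅑ + G)*4 = -4/9 + 4*G)
l(t) = 176*t/9 (l(t) = t*(-4/9 + 4*5) = t*(-4/9 + 20) = t*(176/9) = 176*t/9)
l(976) - 1*2927606 = (176/9)*976 - 1*2927606 = 171776/9 - 2927606 = -26176678/9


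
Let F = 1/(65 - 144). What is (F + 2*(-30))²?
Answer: 22477081/6241 ≈ 3601.5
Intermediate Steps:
F = -1/79 (F = 1/(-79) = -1/79 ≈ -0.012658)
(F + 2*(-30))² = (-1/79 + 2*(-30))² = (-1/79 - 60)² = (-4741/79)² = 22477081/6241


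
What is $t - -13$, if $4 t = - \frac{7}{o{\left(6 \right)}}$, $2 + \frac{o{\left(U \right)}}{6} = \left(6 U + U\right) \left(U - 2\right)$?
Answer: $\frac{51785}{3984} \approx 12.998$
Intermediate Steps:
$o{\left(U \right)} = -12 + 42 U \left(-2 + U\right)$ ($o{\left(U \right)} = -12 + 6 \left(6 U + U\right) \left(U - 2\right) = -12 + 6 \cdot 7 U \left(-2 + U\right) = -12 + 42 U \left(-2 + U\right)$)
$t = - \frac{7}{3984}$ ($t = \frac{\left(-7\right) \frac{1}{-12 - 504 + 42 \cdot 6^{2}}}{4} = \frac{\left(-7\right) \frac{1}{-12 - 504 + 42 \cdot 36}}{4} = \frac{\left(-7\right) \frac{1}{-12 - 504 + 1512}}{4} = \frac{\left(-7\right) \frac{1}{996}}{4} = \frac{1}{4} \left(- \frac{7}{996}\right) = - \frac{7}{3984} \approx -0.001757$)
$t - -13 = - \frac{7}{3984} - -13 = - \frac{7}{3984} + 13 = \frac{51785}{3984}$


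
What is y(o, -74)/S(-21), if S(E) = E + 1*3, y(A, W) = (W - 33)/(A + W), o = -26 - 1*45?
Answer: -107/2610 ≈ -0.040996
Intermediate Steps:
o = -71 (o = -26 - 45 = -71)
y(A, W) = (-33 + W)/(A + W)
S(E) = 3 + E (S(E) = E + 3 = 3 + E)
y(o, -74)/S(-21) = ((-33 - 74)/(-71 - 74))/(3 - 21) = (-107/(-145))/(-18) = -1/145*(-107)*(-1/18) = (107/145)*(-1/18) = -107/2610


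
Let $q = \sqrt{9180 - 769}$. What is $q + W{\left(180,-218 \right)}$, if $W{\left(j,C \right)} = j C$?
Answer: $-39240 + \sqrt{8411} \approx -39148.0$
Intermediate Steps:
$W{\left(j,C \right)} = C j$
$q = \sqrt{8411} \approx 91.712$
$q + W{\left(180,-218 \right)} = \sqrt{8411} - 39240 = -39240 + \sqrt{8411}$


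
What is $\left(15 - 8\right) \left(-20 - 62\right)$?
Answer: $-574$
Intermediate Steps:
$\left(15 - 8\right) \left(-20 - 62\right) = \left(15 - 8\right) \left(-82\right) = 7 \left(-82\right) = -574$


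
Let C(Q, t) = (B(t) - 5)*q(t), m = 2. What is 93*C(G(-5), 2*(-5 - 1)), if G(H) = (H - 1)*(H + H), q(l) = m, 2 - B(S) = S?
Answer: 1674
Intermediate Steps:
B(S) = 2 - S
q(l) = 2
G(H) = 2*H*(-1 + H) (G(H) = (-1 + H)*(2*H) = 2*H*(-1 + H))
C(Q, t) = -6 - 2*t (C(Q, t) = ((2 - t) - 5)*2 = (-3 - t)*2 = -6 - 2*t)
93*C(G(-5), 2*(-5 - 1)) = 93*(-6 - 4*(-5 - 1)) = 93*(-6 - 4*(-6)) = 93*(-6 - 2*(-12)) = 93*(-6 + 24) = 93*18 = 1674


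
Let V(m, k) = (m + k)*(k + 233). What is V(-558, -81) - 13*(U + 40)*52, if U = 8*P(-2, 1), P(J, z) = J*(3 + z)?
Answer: -80904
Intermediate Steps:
V(m, k) = (233 + k)*(k + m) (V(m, k) = (k + m)*(233 + k) = (233 + k)*(k + m))
U = -64 (U = 8*(-2*(3 + 1)) = 8*(-2*4) = 8*(-8) = -64)
V(-558, -81) - 13*(U + 40)*52 = ((-81)² + 233*(-81) + 233*(-558) - 81*(-558)) - 13*(-64 + 40)*52 = (6561 - 18873 - 130014 + 45198) - 13*(-24)*52 = -97128 + 312*52 = -97128 + 16224 = -80904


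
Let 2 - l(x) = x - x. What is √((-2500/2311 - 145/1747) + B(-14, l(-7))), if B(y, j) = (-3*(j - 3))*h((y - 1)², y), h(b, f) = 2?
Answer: √78813704613319/4037317 ≈ 2.1989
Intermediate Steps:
l(x) = 2 (l(x) = 2 - (x - x) = 2 - 1*0 = 2 + 0 = 2)
B(y, j) = 18 - 6*j (B(y, j) = -3*(j - 3)*2 = -3*(-3 + j)*2 = (9 - 3*j)*2 = 18 - 6*j)
√((-2500/2311 - 145/1747) + B(-14, l(-7))) = √((-2500/2311 - 145/1747) + (18 - 6*2)) = √((-2500*1/2311 - 145*1/1747) + (18 - 12)) = √((-2500/2311 - 145/1747) + 6) = √(-4702595/4037317 + 6) = √(19521307/4037317) = √78813704613319/4037317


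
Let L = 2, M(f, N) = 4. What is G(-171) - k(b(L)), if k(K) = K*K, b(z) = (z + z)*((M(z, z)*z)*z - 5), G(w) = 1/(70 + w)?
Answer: -195537/101 ≈ -1936.0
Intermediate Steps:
b(z) = 2*z*(-5 + 4*z²) (b(z) = (z + z)*((4*z)*z - 5) = (2*z)*(4*z² - 5) = (2*z)*(-5 + 4*z²) = 2*z*(-5 + 4*z²))
k(K) = K²
G(-171) - k(b(L)) = 1/(70 - 171) - (-10*2 + 8*2³)² = 1/(-101) - (-20 + 8*8)² = -1/101 - (-20 + 64)² = -1/101 - 1*44² = -1/101 - 1*1936 = -1/101 - 1936 = -195537/101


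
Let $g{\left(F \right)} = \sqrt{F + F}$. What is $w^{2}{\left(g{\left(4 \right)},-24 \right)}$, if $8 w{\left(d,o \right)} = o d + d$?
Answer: $\frac{529}{8} \approx 66.125$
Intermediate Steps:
$g{\left(F \right)} = \sqrt{2} \sqrt{F}$ ($g{\left(F \right)} = \sqrt{2 F} = \sqrt{2} \sqrt{F}$)
$w{\left(d,o \right)} = \frac{d}{8} + \frac{d o}{8}$ ($w{\left(d,o \right)} = \frac{o d + d}{8} = \frac{d o + d}{8} = \frac{d + d o}{8} = \frac{d}{8} + \frac{d o}{8}$)
$w^{2}{\left(g{\left(4 \right)},-24 \right)} = \left(\frac{\sqrt{2} \sqrt{4} \left(1 - 24\right)}{8}\right)^{2} = \left(\frac{1}{8} \sqrt{2} \cdot 2 \left(-23\right)\right)^{2} = \left(\frac{1}{8} \cdot 2 \sqrt{2} \left(-23\right)\right)^{2} = \left(- \frac{23 \sqrt{2}}{4}\right)^{2} = \frac{529}{8}$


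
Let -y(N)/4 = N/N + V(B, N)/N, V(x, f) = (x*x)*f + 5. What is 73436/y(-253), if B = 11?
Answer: -4644827/30861 ≈ -150.51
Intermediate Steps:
V(x, f) = 5 + f*x² (V(x, f) = x²*f + 5 = f*x² + 5 = 5 + f*x²)
y(N) = -4 - 4*(5 + 121*N)/N (y(N) = -4*(N/N + (5 + N*11²)/N) = -4*(1 + (5 + N*121)/N) = -4*(1 + (5 + 121*N)/N) = -4 - 4*(5 + 121*N)/N)
73436/y(-253) = 73436/(-488 - 20/(-253)) = 73436/(-488 - 20*(-1/253)) = 73436/(-488 + 20/253) = 73436/(-123444/253) = 73436*(-253/123444) = -4644827/30861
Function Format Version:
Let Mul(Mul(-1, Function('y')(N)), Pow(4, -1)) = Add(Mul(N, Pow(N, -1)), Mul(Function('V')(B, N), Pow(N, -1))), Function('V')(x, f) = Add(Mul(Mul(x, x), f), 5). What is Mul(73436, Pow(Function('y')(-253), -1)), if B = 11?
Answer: Rational(-4644827, 30861) ≈ -150.51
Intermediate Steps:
Function('V')(x, f) = Add(5, Mul(f, Pow(x, 2))) (Function('V')(x, f) = Add(Mul(Pow(x, 2), f), 5) = Add(Mul(f, Pow(x, 2)), 5) = Add(5, Mul(f, Pow(x, 2))))
Function('y')(N) = Add(-4, Mul(-4, Pow(N, -1), Add(5, Mul(121, N)))) (Function('y')(N) = Mul(-4, Add(Mul(N, Pow(N, -1)), Mul(Add(5, Mul(N, Pow(11, 2))), Pow(N, -1)))) = Mul(-4, Add(1, Mul(Add(5, Mul(N, 121)), Pow(N, -1)))) = Mul(-4, Add(1, Mul(Add(5, Mul(121, N)), Pow(N, -1)))) = Mul(-4, Add(1, Mul(Pow(N, -1), Add(5, Mul(121, N))))) = Add(-4, Mul(-4, Pow(N, -1), Add(5, Mul(121, N)))))
Mul(73436, Pow(Function('y')(-253), -1)) = Mul(73436, Pow(Add(-488, Mul(-20, Pow(-253, -1))), -1)) = Mul(73436, Pow(Add(-488, Mul(-20, Rational(-1, 253))), -1)) = Mul(73436, Pow(Add(-488, Rational(20, 253)), -1)) = Mul(73436, Pow(Rational(-123444, 253), -1)) = Mul(73436, Rational(-253, 123444)) = Rational(-4644827, 30861)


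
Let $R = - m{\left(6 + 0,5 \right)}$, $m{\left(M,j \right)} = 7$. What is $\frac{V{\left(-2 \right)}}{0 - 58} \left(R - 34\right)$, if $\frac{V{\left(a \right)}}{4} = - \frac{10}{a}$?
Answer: $\frac{410}{29} \approx 14.138$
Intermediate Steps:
$V{\left(a \right)} = - \frac{40}{a}$ ($V{\left(a \right)} = 4 \left(- \frac{10}{a}\right) = - \frac{40}{a}$)
$R = -7$ ($R = \left(-1\right) 7 = -7$)
$\frac{V{\left(-2 \right)}}{0 - 58} \left(R - 34\right) = \frac{\left(-40\right) \frac{1}{-2}}{0 - 58} \left(-7 - 34\right) = \frac{\left(-40\right) \left(- \frac{1}{2}\right)}{-58} \left(-41\right) = 20 \left(- \frac{1}{58}\right) \left(-41\right) = \left(- \frac{10}{29}\right) \left(-41\right) = \frac{410}{29}$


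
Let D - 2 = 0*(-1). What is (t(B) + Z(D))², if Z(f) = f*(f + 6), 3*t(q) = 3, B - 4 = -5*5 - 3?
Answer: 289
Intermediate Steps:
D = 2 (D = 2 + 0*(-1) = 2 + 0 = 2)
B = -24 (B = 4 + (-5*5 - 3) = 4 + (-25 - 3) = 4 - 28 = -24)
t(q) = 1 (t(q) = (⅓)*3 = 1)
Z(f) = f*(6 + f)
(t(B) + Z(D))² = (1 + 2*(6 + 2))² = (1 + 2*8)² = (1 + 16)² = 17² = 289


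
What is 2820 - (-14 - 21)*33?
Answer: 3975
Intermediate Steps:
2820 - (-14 - 21)*33 = 2820 - (-35)*33 = 2820 - 1*(-1155) = 2820 + 1155 = 3975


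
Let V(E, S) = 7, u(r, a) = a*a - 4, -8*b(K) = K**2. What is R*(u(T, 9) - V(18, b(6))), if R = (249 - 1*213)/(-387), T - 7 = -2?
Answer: -280/43 ≈ -6.5116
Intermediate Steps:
b(K) = -K**2/8
T = 5 (T = 7 - 2 = 5)
u(r, a) = -4 + a**2 (u(r, a) = a**2 - 4 = -4 + a**2)
R = -4/43 (R = (249 - 213)*(-1/387) = 36*(-1/387) = -4/43 ≈ -0.093023)
R*(u(T, 9) - V(18, b(6))) = -4*((-4 + 9**2) - 1*7)/43 = -4*((-4 + 81) - 7)/43 = -4*(77 - 7)/43 = -4/43*70 = -280/43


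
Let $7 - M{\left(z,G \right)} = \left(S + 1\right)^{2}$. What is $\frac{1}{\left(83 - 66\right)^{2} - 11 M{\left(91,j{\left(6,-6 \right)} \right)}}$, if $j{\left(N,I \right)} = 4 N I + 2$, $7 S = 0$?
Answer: $\frac{1}{223} \approx 0.0044843$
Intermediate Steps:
$S = 0$ ($S = \frac{1}{7} \cdot 0 = 0$)
$j{\left(N,I \right)} = 2 + 4 I N$ ($j{\left(N,I \right)} = 4 I N + 2 = 2 + 4 I N$)
$M{\left(z,G \right)} = 6$ ($M{\left(z,G \right)} = 7 - \left(0 + 1\right)^{2} = 7 - 1^{2} = 7 - 1 = 6$)
$\frac{1}{\left(83 - 66\right)^{2} - 11 M{\left(91,j{\left(6,-6 \right)} \right)}} = \frac{1}{\left(83 - 66\right)^{2} - 66} = \frac{1}{17^{2} - 66} = \frac{1}{289 - 66} = \frac{1}{223}$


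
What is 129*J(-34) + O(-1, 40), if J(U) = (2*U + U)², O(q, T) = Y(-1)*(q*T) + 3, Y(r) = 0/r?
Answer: 1342119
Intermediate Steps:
Y(r) = 0
O(q, T) = 3 (O(q, T) = 0*(q*T) + 3 = 0*(T*q) + 3 = 0 + 3 = 3)
J(U) = 9*U² (J(U) = (3*U)² = 9*U²)
129*J(-34) + O(-1, 40) = 129*(9*(-34)²) + 3 = 129*(9*1156) + 3 = 129*10404 + 3 = 1342116 + 3 = 1342119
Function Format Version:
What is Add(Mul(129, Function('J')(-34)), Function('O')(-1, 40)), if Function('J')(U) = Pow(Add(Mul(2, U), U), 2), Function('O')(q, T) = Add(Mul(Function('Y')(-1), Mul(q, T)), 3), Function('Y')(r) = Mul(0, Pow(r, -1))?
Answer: 1342119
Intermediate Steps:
Function('Y')(r) = 0
Function('O')(q, T) = 3 (Function('O')(q, T) = Add(Mul(0, Mul(q, T)), 3) = Add(Mul(0, Mul(T, q)), 3) = Add(0, 3) = 3)
Function('J')(U) = Mul(9, Pow(U, 2)) (Function('J')(U) = Pow(Mul(3, U), 2) = Mul(9, Pow(U, 2)))
Add(Mul(129, Function('J')(-34)), Function('O')(-1, 40)) = Add(Mul(129, Mul(9, Pow(-34, 2))), 3) = Add(Mul(129, Mul(9, 1156)), 3) = Add(Mul(129, 10404), 3) = Add(1342116, 3) = 1342119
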